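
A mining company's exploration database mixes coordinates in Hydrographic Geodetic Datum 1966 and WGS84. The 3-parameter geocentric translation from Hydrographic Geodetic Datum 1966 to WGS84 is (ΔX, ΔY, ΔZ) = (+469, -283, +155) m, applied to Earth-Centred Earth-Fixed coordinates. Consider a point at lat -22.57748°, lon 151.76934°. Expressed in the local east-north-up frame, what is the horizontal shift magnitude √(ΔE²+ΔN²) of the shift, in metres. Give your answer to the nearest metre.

At φ = -22.57748°, λ = 151.76934°: sin φ = -0.383932, cos φ = 0.923361, sin λ = 0.473022, cos λ = -0.881050.
ΔE = −sin λ·ΔX + cos λ·ΔY = −(0.473022)·(469) + (-0.881050)·(-283) = 27.49 m.
ΔN = −sin φ cos λ·ΔX − sin φ sin λ·ΔY + cos φ·ΔZ = −(-0.383932)(-0.881050)(469) − (-0.383932)(0.473022)(-283) + (0.923361)(155) = -66.92 m.
Horizontal magnitude = √(ΔE² + ΔN²) = √(27.49² + (-66.92)²) = 72.35 m.

72 m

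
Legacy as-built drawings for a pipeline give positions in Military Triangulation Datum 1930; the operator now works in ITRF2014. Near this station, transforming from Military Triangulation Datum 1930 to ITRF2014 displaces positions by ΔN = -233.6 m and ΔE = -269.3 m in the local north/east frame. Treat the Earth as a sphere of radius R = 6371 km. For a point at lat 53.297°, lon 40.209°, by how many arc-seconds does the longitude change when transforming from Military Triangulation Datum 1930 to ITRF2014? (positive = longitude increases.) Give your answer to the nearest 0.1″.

At latitude 53.297°, cos φ = 0.597667.
One radian of longitude at latitude φ spans R cos φ, so Δλ = ΔE / (R cos φ) = -269.3 / (6371000 × 0.597667) = -7.0724e-05 rad = -14.588″.

Δλ = -14.6″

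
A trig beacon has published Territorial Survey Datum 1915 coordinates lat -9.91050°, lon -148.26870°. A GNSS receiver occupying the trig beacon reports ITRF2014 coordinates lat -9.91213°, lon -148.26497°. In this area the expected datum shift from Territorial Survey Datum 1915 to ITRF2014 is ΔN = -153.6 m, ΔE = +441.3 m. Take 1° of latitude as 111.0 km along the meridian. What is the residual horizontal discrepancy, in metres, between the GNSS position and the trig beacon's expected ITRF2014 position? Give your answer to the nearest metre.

43 m

Observed coordinate differences: Δφ = -0.00163°, Δλ = +0.00373°.
Converting to metres (1° lat = 111000 m, cos φ = 0.985078): observed ΔN = -180.9 m, observed ΔE = 407.9 m.
Subtracting the expected shift leaves a residual of -180.9 − (-153.6) = -27.3 m north and 407.9 − (441.3) = -33.4 m east.
Residual distance = √((-27.3)² + (-33.4)²) = 43.2 m.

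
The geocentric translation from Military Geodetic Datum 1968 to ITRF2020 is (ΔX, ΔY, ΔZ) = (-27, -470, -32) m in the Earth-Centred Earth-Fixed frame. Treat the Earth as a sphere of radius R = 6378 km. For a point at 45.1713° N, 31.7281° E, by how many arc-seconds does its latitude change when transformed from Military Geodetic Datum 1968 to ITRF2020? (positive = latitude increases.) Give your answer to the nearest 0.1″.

sin φ = 0.709218, cos φ = 0.704990, sin λ = 0.525889, cos λ = 0.850553.
North component: ΔN = −sin φ cos λ·ΔX − sin φ sin λ·ΔY + cos φ·ΔZ = −(0.709218)(0.850553)(-27) − (0.709218)(0.525889)(-470) + (0.704990)(-32) = 169.02 m.
1° of latitude spans πR/180 = 111317 m, so Δφ = 169.02 / 111317 × 3600 = 5.466″.

Δφ = 5.5″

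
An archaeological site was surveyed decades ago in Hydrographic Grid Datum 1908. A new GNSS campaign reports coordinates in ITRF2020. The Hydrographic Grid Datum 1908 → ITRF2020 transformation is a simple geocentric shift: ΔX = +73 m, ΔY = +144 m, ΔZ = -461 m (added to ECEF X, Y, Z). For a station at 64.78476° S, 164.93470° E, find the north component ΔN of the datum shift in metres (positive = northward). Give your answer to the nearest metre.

ΔN = -226 m

The local north axis is (−sin φ cos λ, −sin φ sin λ, cos φ), giving ΔN = -63.774 + 33.862 − 196.395 = -226.31 m.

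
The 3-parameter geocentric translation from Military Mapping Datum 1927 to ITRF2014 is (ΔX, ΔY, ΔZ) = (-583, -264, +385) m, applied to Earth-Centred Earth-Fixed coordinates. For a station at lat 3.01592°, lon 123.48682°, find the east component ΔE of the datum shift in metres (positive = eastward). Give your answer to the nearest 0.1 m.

ΔE = 631.9 m

At φ = 3.01592°, λ = 123.48682°: sin φ = 0.052613, cos φ = 0.998615, sin λ = 0.834013, cos λ = -0.551745.
ΔE = −sin λ·ΔX + cos λ·ΔY = −(0.834013)·(-583) + (-0.551745)·(-264) = 631.89 m.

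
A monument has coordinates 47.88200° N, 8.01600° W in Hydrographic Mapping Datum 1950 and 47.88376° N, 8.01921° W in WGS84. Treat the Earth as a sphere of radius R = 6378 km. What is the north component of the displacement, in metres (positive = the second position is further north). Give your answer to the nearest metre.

Δφ = 47.88376° − 47.88200° = +0.00176°; Δλ = -8.01921° − -8.01600° = -0.00321°.
1° along a meridian = πR/180 = 111317 m.
ΔN = Δφ × 111317 = 195.9 m; ΔE = Δλ × 111317 × cos(47.88200°) = -0.00321 × 111317 × 0.670660 = -239.6 m.

ΔN = 196 m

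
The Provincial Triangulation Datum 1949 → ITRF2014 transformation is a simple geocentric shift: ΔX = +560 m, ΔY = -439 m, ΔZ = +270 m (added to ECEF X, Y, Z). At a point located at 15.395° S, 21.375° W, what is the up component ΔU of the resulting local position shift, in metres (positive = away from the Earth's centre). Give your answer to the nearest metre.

At φ = -15.395°, λ = -21.375°: sin φ = -0.265472, cos φ = 0.964119, sin λ = -0.364470, cos λ = 0.931215.
ΔU = cos φ cos λ·ΔX + cos φ sin λ·ΔY + sin φ·ΔZ = (0.964119)(0.931215)(560) + (0.964119)(-0.364470)(-439) + (-0.265472)(270) = 585.35 m.

ΔU = 585 m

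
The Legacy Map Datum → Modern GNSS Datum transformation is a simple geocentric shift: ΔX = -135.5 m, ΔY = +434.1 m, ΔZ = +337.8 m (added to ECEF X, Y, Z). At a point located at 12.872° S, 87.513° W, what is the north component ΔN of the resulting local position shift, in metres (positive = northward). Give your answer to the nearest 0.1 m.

The local north axis is (−sin φ cos λ, −sin φ sin λ, cos φ), giving ΔN = -1.310 − 96.615 + 329.311 = 231.39 m.

ΔN = 231.4 m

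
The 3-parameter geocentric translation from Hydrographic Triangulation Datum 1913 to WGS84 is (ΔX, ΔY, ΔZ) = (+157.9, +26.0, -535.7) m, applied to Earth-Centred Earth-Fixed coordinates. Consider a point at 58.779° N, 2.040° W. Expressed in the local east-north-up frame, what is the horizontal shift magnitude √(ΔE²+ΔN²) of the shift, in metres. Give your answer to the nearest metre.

413 m

The local east axis at (φ, λ) is (−sin λ, cos λ, 0), so ΔE = −sin(-2.040°)·157.9 + cos(-2.040°)·26.0 = 31.60 m.
The local north axis is (−sin φ cos λ, −sin φ sin λ, cos φ), giving ΔN = -134.946 + 0.791 − 277.675 = -411.83 m.
Horizontal magnitude = √(ΔE² + ΔN²) = √(31.60² + (-411.83)²) = 413.04 m.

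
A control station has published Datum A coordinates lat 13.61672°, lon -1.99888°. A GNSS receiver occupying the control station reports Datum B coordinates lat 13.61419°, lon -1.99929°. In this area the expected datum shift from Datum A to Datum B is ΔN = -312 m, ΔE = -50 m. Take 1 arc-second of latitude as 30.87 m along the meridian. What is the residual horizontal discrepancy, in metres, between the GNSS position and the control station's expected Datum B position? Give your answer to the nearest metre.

Observed coordinate differences: Δφ = -0.00253°, Δλ = -0.00041°.
Converting to metres (1° lat = 111132 m, cos φ = 0.971892): observed ΔN = -281.2 m, observed ΔE = -44.3 m.
Subtracting the expected shift leaves a residual of -281.2 − (-312) = 30.8 m north and -44.3 − (-50) = 5.7 m east.
Residual distance = √(30.8² + 5.7²) = 31.4 m.

31 m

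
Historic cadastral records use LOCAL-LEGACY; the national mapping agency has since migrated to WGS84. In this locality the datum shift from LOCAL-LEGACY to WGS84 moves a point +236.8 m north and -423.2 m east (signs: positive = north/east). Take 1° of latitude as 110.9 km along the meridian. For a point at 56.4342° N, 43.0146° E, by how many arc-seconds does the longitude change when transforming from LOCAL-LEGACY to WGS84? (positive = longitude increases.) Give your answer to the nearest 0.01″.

Δλ = -24.85″

At latitude 56.4342°, cos φ = 0.552894.
1° of longitude at this latitude = 110.9 × cos φ = 61.32 km, so Δλ = -423.2 / 61316.0 = -0.0069020° = -24.847″.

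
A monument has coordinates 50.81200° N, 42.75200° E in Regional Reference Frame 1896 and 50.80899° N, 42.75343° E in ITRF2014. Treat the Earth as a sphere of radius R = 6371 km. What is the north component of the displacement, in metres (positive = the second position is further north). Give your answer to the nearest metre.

ΔN = -335 m

Δφ = 50.80899° − 50.81200° = -0.00301°; Δλ = 42.75343° − 42.75200° = +0.00143°.
1° along a meridian = πR/180 = 111195 m.
ΔN = Δφ × 111195 = -334.7 m; ΔE = Δλ × 111195 × cos(50.81200°) = +0.00143 × 111195 × 0.631867 = 100.5 m.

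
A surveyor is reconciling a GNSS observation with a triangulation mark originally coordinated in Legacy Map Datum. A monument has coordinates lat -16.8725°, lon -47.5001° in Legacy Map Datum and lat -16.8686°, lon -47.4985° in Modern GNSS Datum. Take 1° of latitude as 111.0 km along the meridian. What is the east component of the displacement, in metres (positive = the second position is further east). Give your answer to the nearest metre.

ΔE = 170 m

Δφ = -16.8686° − -16.8725° = +0.0039°; Δλ = -47.4985° − -47.5001° = +0.0016°.
ΔN = Δφ × 111000 = 432.9 m; ΔE = Δλ × 111000 × cos(-16.8725°) = +0.0016 × 111000 × 0.956953 = 170.0 m.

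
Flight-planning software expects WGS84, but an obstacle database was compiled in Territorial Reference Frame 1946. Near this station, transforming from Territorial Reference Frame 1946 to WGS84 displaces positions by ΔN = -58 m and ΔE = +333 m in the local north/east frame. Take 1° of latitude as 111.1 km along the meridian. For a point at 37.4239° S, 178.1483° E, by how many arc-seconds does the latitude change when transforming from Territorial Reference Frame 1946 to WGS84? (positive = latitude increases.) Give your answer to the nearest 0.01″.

Δφ = -1.88″

1° of latitude = 111.1 km, so Δφ = -58.0 / 111100 = -0.0005221° = -1.879″.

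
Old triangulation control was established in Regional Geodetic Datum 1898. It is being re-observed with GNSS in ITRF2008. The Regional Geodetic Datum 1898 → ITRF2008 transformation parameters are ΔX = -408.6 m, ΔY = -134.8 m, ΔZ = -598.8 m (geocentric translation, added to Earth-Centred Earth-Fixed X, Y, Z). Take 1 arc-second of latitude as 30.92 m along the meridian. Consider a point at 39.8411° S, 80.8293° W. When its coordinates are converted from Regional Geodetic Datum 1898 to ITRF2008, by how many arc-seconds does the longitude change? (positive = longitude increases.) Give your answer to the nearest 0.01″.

sin φ = -0.640661, cos φ = 0.767824, sin λ = -0.987218, cos λ = 0.159376.
East component: ΔE = −sin λ·ΔX + cos λ·ΔY = −(-0.987218)(-408.6) + (0.159376)(-134.8) = -424.86 m.
1° of latitude spans 3600 × 30.92 = 111312 m; at latitude φ, 1° of longitude spans that × cos φ = 85468.0 m, so Δλ = -424.86 / 85468.0 × 3600 = -17.896″.

Δλ = -17.90″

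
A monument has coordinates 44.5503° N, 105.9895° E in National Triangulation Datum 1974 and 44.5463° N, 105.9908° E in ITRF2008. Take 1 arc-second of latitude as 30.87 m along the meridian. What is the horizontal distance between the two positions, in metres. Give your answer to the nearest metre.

456 m

Δφ = 44.5463° − 44.5503° = -0.0040°; Δλ = 105.9908° − 105.9895° = +0.0013°.
1° of latitude = 3600 × 30.87 = 111132 m.
ΔN = Δφ × 111132 = -444.5 m; ΔE = Δλ × 111132 × cos(44.5503°) = +0.0013 × 111132 × 0.712635 = 103.0 m.
Distance = √(ΔE² + ΔN²) = √(103.0² + (-444.5)²) = 456.3 m.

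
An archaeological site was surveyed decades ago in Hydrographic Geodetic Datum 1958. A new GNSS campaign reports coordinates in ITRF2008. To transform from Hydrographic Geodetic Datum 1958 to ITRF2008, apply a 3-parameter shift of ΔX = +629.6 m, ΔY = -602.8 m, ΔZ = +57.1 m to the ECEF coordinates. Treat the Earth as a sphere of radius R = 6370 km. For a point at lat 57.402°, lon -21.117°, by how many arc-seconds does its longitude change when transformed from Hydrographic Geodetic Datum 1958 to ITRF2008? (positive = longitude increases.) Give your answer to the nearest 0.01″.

Δλ = -20.16″

sin φ = 0.842471, cos φ = 0.538741, sin λ = -0.360274, cos λ = 0.932847.
East component: ΔE = −sin λ·ΔX + cos λ·ΔY = −(-0.360274)(629.6) + (0.932847)(-602.8) = -335.49 m.
1° of latitude spans πR/180 = 111177 m; at latitude φ, 1° of longitude spans that × cos φ = 59895.9 m, so Δλ = -335.49 / 59895.9 × 3600 = -20.164″.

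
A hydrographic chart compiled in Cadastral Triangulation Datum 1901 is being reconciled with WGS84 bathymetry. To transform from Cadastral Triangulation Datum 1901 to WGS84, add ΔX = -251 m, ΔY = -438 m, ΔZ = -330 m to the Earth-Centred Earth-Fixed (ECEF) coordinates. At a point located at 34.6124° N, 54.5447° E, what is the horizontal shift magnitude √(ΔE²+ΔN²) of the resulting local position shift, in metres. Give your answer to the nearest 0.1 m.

At φ = 34.6124°, λ = 54.5447°: sin φ = 0.568022, cos φ = 0.823013, sin λ = 0.814568, cos λ = 0.580068.
ΔE = −sin λ·ΔX + cos λ·ΔY = −(0.814568)·(-251) + (0.580068)·(-438) = -49.61 m.
ΔN = −sin φ cos λ·ΔX − sin φ sin λ·ΔY + cos φ·ΔZ = −(0.568022)(0.580068)(-251) − (0.568022)(0.814568)(-438) + (0.823013)(-330) = 13.77 m.
Horizontal magnitude = √(ΔE² + ΔN²) = √((-49.61)² + 13.77²) = 51.49 m.

51.5 m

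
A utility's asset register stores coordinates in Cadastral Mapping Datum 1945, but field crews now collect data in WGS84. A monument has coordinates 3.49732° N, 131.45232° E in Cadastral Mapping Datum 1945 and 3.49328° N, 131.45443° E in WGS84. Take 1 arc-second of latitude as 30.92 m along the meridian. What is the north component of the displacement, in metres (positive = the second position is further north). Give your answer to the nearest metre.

Δφ = 3.49328° − 3.49732° = -0.00404°; Δλ = 131.45443° − 131.45232° = +0.00211°.
1° of latitude = 3600 × 30.92 = 111312 m.
ΔN = Δφ × 111312 = -449.7 m; ΔE = Δλ × 111312 × cos(3.49732°) = +0.00211 × 111312 × 0.998138 = 234.4 m.

ΔN = -450 m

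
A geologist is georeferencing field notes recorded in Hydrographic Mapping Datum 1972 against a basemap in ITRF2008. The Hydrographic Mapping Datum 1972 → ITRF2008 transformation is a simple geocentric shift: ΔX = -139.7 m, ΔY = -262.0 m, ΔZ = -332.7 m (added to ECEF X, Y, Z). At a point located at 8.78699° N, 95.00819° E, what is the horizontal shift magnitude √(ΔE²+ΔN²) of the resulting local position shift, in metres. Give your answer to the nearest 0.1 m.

The local east axis at (φ, λ) is (−sin λ, cos λ, 0), so ΔE = −sin(95.00819°)·(-139.7) + cos(95.00819°)·(-262.0) = 162.04 m.
The local north axis is (−sin φ cos λ, −sin φ sin λ, cos φ), giving ΔN = -1.863 + 39.871 − 328.795 = -290.79 m.
Horizontal magnitude = √(ΔE² + ΔN²) = √(162.04² + (-290.79)²) = 332.89 m.

332.9 m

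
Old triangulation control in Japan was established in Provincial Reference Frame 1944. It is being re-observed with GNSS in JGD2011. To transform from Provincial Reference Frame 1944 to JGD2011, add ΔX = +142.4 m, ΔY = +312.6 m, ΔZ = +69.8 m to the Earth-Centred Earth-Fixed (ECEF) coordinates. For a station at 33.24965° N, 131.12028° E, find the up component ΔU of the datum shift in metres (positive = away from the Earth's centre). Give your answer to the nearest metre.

ΔU = 157 m

At φ = 33.24965°, λ = 131.12028°: sin φ = 0.548288, cos φ = 0.836290, sin λ = 0.753331, cos λ = -0.657642.
ΔU = cos φ cos λ·ΔX + cos φ sin λ·ΔY + sin φ·ΔZ = (0.836290)(-0.657642)(142.4) + (0.836290)(0.753331)(312.6) + (0.548288)(69.8) = 156.89 m.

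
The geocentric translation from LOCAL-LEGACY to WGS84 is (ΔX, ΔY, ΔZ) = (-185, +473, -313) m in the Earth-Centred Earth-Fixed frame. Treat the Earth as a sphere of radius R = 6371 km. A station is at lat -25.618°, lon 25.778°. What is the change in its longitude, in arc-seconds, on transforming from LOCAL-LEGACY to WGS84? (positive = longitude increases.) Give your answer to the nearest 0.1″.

Δλ = 18.2″

sin φ = -0.432369, cos φ = 0.901697, sin λ = 0.434885, cos λ = 0.900486.
East component: ΔE = −sin λ·ΔX + cos λ·ΔY = −(0.434885)(-185) + (0.900486)(473) = 506.38 m.
1° of latitude spans πR/180 = 111195 m; at latitude φ, 1° of longitude spans that × cos φ = 100264.1 m, so Δλ = 506.38 / 100264.1 × 3600 = 18.182″.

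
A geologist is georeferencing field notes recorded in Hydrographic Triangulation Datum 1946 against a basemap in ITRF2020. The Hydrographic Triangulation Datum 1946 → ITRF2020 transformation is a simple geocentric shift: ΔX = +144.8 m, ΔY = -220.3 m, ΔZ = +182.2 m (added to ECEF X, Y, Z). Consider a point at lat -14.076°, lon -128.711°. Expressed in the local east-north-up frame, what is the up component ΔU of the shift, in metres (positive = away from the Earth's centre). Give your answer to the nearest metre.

ΔU = 35 m

The local up (radial) axis is (cos φ cos λ, cos φ sin λ, sin φ), giving ΔU = -87.838 + 166.741 − 44.313 = 34.59 m.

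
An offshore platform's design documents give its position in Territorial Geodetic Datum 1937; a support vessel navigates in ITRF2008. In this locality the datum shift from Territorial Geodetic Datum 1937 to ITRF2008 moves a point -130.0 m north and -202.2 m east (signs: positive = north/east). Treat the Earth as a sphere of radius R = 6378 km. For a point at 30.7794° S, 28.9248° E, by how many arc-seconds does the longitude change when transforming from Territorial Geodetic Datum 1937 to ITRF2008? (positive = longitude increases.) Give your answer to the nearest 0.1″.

At latitude -30.7794°, cos φ = 0.859144.
One radian of longitude at latitude φ spans R cos φ, so Δλ = ΔE / (R cos φ) = -202.2 / (6378000 × 0.859144) = -3.6900e-05 rad = -7.611″.

Δλ = -7.6″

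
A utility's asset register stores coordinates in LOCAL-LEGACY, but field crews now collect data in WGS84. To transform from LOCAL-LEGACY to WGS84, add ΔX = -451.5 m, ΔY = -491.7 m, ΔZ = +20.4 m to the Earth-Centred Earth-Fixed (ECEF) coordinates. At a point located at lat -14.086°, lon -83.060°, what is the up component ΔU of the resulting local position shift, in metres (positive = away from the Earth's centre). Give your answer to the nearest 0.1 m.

At φ = -14.086°, λ = -83.060°: sin φ = -0.243378, cos φ = 0.969932, sin λ = -0.992673, cos λ = 0.120830.
ΔU = cos φ cos λ·ΔX + cos φ sin λ·ΔY + sin φ·ΔZ = (0.969932)(0.120830)(-451.5) + (0.969932)(-0.992673)(-491.7) + (-0.243378)(20.4) = 415.54 m.

ΔU = 415.5 m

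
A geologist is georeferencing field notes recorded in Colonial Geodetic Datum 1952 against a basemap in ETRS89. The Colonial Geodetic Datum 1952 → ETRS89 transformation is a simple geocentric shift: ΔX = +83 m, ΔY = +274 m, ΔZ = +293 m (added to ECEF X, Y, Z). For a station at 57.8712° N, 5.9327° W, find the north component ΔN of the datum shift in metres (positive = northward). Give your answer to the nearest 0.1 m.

ΔN = 109.9 m

At φ = 57.8712°, λ = -5.9327°: sin φ = 0.846855, cos φ = 0.531824, sin λ = -0.103360, cos λ = 0.994644.
ΔN = −sin φ cos λ·ΔX − sin φ sin λ·ΔY + cos φ·ΔZ = −(0.846855)(0.994644)(83) − (0.846855)(-0.103360)(274) + (0.531824)(293) = 109.90 m.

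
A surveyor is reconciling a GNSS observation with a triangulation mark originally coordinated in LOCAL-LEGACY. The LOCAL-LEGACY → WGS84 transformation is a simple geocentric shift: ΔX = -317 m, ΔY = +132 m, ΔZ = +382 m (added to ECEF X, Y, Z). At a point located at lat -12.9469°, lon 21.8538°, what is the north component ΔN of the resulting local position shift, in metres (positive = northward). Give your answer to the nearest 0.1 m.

At φ = -12.9469°, λ = 21.8538°: sin φ = -0.224048, cos φ = 0.974578, sin λ = 0.372240, cos λ = 0.928137.
ΔN = −sin φ cos λ·ΔX − sin φ sin λ·ΔY + cos φ·ΔZ = −(-0.224048)(0.928137)(-317) − (-0.224048)(0.372240)(132) + (0.974578)(382) = 317.38 m.

ΔN = 317.4 m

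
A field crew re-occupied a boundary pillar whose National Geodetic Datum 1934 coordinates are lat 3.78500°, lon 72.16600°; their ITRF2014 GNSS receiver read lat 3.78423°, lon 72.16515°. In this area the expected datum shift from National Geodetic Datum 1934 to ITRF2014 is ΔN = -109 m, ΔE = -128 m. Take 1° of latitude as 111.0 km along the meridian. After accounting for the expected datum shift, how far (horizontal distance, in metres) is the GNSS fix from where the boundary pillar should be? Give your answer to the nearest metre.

Observed coordinate differences: Δφ = -0.00077°, Δλ = -0.00085°.
Converting to metres (1° lat = 111000 m, cos φ = 0.997819): observed ΔN = -85.5 m, observed ΔE = -94.1 m.
Subtracting the expected shift leaves a residual of -85.5 − (-109) = 23.5 m north and -94.1 − (-128) = 33.9 m east.
Residual distance = √(23.5² + 33.9²) = 41.2 m.

41 m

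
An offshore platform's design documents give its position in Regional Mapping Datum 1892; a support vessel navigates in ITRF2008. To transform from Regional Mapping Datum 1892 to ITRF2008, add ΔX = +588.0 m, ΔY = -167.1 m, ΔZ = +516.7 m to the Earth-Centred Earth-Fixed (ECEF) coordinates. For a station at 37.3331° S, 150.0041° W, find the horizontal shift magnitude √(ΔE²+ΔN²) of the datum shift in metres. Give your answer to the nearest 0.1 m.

At φ = -37.3331°, λ = -150.0041°: sin φ = -0.606448, cos φ = 0.795123, sin λ = -0.499938, cos λ = -0.866061.
ΔE = −sin λ·ΔX + cos λ·ΔY = −(-0.499938)·(588.0) + (-0.866061)·(-167.1) = 438.68 m.
ΔN = −sin φ cos λ·ΔX − sin φ sin λ·ΔY + cos φ·ΔZ = −(-0.606448)(-0.866061)(588.0) − (-0.606448)(-0.499938)(-167.1) + (0.795123)(516.7) = 152.67 m.
Horizontal magnitude = √(ΔE² + ΔN²) = √(438.68² + 152.67²) = 464.49 m.

464.5 m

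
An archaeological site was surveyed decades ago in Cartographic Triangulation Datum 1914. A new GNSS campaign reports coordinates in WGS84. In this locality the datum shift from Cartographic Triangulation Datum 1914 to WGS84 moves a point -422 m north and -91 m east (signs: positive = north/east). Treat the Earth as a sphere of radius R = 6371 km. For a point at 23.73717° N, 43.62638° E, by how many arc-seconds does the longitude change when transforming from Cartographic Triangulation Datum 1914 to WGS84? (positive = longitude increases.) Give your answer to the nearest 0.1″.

Δλ = -3.2″

At latitude 23.73717°, cos φ = 0.915402.
One radian of longitude at latitude φ spans R cos φ, so Δλ = ΔE / (R cos φ) = -91.0 / (6371000 × 0.915402) = -1.5604e-05 rad = -3.218″.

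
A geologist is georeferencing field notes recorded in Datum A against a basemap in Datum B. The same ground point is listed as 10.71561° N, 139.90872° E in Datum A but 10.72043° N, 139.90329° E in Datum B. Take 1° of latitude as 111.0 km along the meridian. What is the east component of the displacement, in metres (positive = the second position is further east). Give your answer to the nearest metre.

Δφ = 10.72043° − 10.71561° = +0.00482°; Δλ = 139.90329° − 139.90872° = -0.00543°.
ΔN = Δφ × 111000 = 535.0 m; ΔE = Δλ × 111000 × cos(10.71561°) = -0.00543 × 111000 × 0.982562 = -592.2 m.

ΔE = -592 m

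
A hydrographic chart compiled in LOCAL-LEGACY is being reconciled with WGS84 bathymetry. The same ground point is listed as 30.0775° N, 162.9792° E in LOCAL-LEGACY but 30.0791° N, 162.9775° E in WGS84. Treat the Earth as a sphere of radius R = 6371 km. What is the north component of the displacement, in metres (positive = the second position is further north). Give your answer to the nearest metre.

ΔN = 178 m

Δφ = 30.0791° − 30.0775° = +0.0016°; Δλ = 162.9775° − 162.9792° = -0.0017°.
1° along a meridian = πR/180 = 111195 m.
ΔN = Δφ × 111195 = 177.9 m; ΔE = Δλ × 111195 × cos(30.0775°) = -0.0017 × 111195 × 0.865348 = -163.6 m.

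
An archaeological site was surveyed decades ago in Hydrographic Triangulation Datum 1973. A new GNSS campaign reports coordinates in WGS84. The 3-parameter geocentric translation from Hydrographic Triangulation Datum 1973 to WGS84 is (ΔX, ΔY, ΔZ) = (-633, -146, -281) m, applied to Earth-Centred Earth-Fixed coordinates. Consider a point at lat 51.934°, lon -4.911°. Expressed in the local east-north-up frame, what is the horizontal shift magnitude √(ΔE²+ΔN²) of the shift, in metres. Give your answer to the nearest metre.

The local east axis at (φ, λ) is (−sin λ, cos λ, 0), so ΔE = −sin(-4.911°)·(-633) + cos(-4.911°)·(-146) = -199.65 m.
The local north axis is (−sin φ cos λ, −sin φ sin λ, cos φ), giving ΔN = 496.532 − 9.840 − 173.256 = 313.44 m.
Horizontal magnitude = √(ΔE² + ΔN²) = √((-199.65)² + 313.44²) = 371.62 m.

372 m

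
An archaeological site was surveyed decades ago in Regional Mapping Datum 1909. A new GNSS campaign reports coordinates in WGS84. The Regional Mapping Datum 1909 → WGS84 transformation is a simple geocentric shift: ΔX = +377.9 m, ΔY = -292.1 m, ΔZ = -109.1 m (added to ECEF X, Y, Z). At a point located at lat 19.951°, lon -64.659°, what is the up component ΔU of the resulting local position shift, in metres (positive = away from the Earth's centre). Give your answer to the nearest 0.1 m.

At φ = 19.951°, λ = -64.659°: sin φ = 0.341216, cos φ = 0.939985, sin λ = -0.903777, cos λ = 0.428005.
ΔU = cos φ cos λ·ΔX + cos φ sin λ·ΔY + sin φ·ΔZ = (0.939985)(0.428005)(377.9) + (0.939985)(-0.903777)(-292.1) + (0.341216)(-109.1) = 362.96 m.

ΔU = 363.0 m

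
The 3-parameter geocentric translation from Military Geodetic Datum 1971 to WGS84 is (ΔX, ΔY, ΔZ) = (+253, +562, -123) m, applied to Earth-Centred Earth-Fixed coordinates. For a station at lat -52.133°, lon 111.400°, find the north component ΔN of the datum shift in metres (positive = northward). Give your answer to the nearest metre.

ΔN = 265 m

At φ = -52.133°, λ = 111.400°: sin φ = -0.789438, cos φ = 0.613831, sin λ = 0.931056, cos λ = -0.364877.
ΔN = −sin φ cos λ·ΔX − sin φ sin λ·ΔY + cos φ·ΔZ = −(-0.789438)(-0.364877)(253) − (-0.789438)(0.931056)(562) + (0.613831)(-123) = 264.70 m.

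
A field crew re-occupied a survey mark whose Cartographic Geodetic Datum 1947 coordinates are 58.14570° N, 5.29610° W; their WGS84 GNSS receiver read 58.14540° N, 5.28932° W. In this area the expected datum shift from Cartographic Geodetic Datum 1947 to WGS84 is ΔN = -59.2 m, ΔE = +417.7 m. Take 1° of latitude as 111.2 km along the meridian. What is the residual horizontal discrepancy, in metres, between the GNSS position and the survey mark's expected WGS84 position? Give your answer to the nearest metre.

Observed coordinate differences: Δφ = -0.00030°, Δλ = +0.00678°.
Converting to metres (1° lat = 111200 m, cos φ = 0.527761): observed ΔN = -33.4 m, observed ΔE = 397.9 m.
Subtracting the expected shift leaves a residual of -33.4 − (-59.2) = 25.8 m north and 397.9 − (417.7) = -19.8 m east.
Residual distance = √(25.8² + (-19.8)²) = 32.6 m.

33 m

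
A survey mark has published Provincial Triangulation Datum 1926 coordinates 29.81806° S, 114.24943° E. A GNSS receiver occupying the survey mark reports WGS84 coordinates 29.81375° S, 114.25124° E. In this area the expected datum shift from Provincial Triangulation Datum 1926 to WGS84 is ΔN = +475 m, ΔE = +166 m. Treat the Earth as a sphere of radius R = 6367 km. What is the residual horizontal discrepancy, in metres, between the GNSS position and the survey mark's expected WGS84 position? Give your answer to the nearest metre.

9 m

Observed coordinate differences: Δφ = +0.00431°, Δλ = +0.00181°.
Converting to metres (1° lat = 111125 m, cos φ = 0.867609): observed ΔN = 478.9 m, observed ΔE = 174.5 m.
Subtracting the expected shift leaves a residual of 478.9 − (475) = 3.9 m north and 174.5 − (166) = 8.5 m east.
Residual distance = √(3.9² + 8.5²) = 9.4 m.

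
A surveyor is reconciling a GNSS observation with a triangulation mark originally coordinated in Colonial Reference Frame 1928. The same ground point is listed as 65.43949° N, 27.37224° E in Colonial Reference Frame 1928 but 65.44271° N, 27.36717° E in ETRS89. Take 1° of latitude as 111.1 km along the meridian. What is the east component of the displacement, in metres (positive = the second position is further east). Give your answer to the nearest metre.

Δφ = 65.44271° − 65.43949° = +0.00322°; Δλ = 27.36717° − 27.37224° = -0.00507°.
ΔN = Δφ × 111100 = 357.7 m; ΔE = Δλ × 111100 × cos(65.43949°) = -0.00507 × 111100 × 0.415654 = -234.1 m.

ΔE = -234 m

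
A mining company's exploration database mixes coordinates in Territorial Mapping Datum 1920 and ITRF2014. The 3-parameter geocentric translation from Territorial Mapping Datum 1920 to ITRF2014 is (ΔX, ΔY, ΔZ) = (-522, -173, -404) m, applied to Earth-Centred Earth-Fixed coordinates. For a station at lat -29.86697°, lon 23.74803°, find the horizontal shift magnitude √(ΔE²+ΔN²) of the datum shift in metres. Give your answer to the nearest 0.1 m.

625.1 m

At φ = -29.86697°, λ = 23.74803°: sin φ = -0.497988, cos φ = 0.867184, sin λ = 0.402715, cos λ = 0.915325.
ΔE = −sin λ·ΔX + cos λ·ΔY = −(0.402715)·(-522) + (0.915325)·(-173) = 51.87 m.
ΔN = −sin φ cos λ·ΔX − sin φ sin λ·ΔY + cos φ·ΔZ = −(-0.497988)(0.915325)(-522) − (-0.497988)(0.402715)(-173) + (0.867184)(-404) = -622.98 m.
Horizontal magnitude = √(ΔE² + ΔN²) = √(51.87² + (-622.98)²) = 625.13 m.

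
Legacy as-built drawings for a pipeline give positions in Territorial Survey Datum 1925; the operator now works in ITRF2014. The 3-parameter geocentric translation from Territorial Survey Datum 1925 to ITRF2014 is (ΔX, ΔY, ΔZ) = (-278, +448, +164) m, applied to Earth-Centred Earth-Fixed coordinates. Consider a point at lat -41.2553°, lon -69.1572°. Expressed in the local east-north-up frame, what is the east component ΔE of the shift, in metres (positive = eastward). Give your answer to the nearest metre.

ΔE = -100 m

At φ = -41.2553°, λ = -69.1572°: sin φ = -0.659415, cos φ = 0.751779, sin λ = -0.934560, cos λ = 0.355805.
ΔE = −sin λ·ΔX + cos λ·ΔY = −(-0.934560)·(-278) + (0.355805)·(448) = -100.41 m.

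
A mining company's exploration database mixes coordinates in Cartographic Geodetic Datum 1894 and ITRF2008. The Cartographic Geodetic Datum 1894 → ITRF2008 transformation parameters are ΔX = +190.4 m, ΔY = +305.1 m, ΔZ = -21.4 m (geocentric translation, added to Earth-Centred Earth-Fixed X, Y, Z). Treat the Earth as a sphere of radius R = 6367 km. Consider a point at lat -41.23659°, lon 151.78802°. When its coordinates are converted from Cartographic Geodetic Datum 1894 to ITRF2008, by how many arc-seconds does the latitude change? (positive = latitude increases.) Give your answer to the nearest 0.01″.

sin φ = -0.659170, cos φ = 0.751994, sin λ = 0.472735, cos λ = -0.881205.
North component: ΔN = −sin φ cos λ·ΔX − sin φ sin λ·ΔY + cos φ·ΔZ = −(-0.659170)(-0.881205)(190.4) − (-0.659170)(0.472735)(305.1) + (0.751994)(-21.4) = -31.62 m.
1° of latitude spans πR/180 = 111125 m, so Δφ = -31.62 / 111125 × 3600 = -1.024″.

Δφ = -1.02″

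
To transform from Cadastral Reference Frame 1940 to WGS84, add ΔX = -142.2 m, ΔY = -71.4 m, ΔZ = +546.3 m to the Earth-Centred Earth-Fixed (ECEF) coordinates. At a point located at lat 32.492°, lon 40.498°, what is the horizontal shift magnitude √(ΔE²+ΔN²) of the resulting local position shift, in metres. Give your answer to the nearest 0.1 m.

At φ = 32.492°, λ = 40.498°: sin φ = 0.537182, cos φ = 0.843466, sin λ = 0.649422, cos λ = 0.760429.
ΔE = −sin λ·ΔX + cos λ·ΔY = −(0.649422)·(-142.2) + (0.760429)·(-71.4) = 38.05 m.
ΔN = −sin φ cos λ·ΔX − sin φ sin λ·ΔY + cos φ·ΔZ = −(0.537182)(0.760429)(-142.2) − (0.537182)(0.649422)(-71.4) + (0.843466)(546.3) = 543.78 m.
Horizontal magnitude = √(ΔE² + ΔN²) = √(38.05² + 543.78²) = 545.11 m.

545.1 m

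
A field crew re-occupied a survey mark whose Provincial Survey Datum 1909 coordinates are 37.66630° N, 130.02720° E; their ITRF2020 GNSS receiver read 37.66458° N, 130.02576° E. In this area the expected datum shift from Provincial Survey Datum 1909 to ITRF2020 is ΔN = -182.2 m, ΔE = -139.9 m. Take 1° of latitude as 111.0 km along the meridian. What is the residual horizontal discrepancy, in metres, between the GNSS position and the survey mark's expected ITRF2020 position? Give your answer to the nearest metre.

Observed coordinate differences: Δφ = -0.00172°, Δλ = -0.00144°.
Converting to metres (1° lat = 111000 m, cos φ = 0.791583): observed ΔN = -190.9 m, observed ΔE = -126.5 m.
Subtracting the expected shift leaves a residual of -190.9 − (-182.2) = -8.7 m north and -126.5 − (-139.9) = 13.4 m east.
Residual distance = √((-8.7)² + 13.4²) = 16.0 m.

16 m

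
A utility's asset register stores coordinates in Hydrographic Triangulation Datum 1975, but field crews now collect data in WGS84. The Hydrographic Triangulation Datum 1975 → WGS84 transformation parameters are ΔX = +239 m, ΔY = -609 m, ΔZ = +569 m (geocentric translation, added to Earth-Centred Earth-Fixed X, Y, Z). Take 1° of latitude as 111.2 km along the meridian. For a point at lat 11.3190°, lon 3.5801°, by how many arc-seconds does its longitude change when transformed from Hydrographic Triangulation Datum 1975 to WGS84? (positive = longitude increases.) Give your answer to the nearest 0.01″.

sin φ = 0.196271, cos φ = 0.980550, sin λ = 0.062444, cos λ = 0.998048.
East component: ΔE = −sin λ·ΔX + cos λ·ΔY = −(0.062444)(239) + (0.998048)(-609) = -622.74 m.
1° of latitude spans 111200 m; at latitude φ, 1° of longitude spans that × cos φ = 109037.1 m, so Δλ = -622.74 / 109037.1 × 3600 = -20.560″.

Δλ = -20.56″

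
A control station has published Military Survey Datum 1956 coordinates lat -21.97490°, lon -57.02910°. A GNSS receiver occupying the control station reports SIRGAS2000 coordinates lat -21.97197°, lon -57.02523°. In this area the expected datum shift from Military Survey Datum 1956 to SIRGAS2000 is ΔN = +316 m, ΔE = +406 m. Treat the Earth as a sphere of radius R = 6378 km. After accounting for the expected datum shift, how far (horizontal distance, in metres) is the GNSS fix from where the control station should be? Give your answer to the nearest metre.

Observed coordinate differences: Δφ = +0.00293°, Δλ = +0.00387°.
Converting to metres (1° lat = 111317 m, cos φ = 0.927348): observed ΔN = 326.2 m, observed ΔE = 399.5 m.
Subtracting the expected shift leaves a residual of 326.2 − (316) = 10.2 m north and 399.5 − (406) = -6.5 m east.
Residual distance = √(10.2² + (-6.5)²) = 12.1 m.

12 m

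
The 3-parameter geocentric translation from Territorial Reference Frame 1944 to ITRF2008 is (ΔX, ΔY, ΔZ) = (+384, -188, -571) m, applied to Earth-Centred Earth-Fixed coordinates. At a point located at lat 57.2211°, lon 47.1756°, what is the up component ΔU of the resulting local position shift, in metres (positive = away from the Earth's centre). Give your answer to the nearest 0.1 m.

ΔU = -413.4 m

At φ = 57.2211°, λ = 47.1756°: sin φ = 0.840766, cos φ = 0.541399, sin λ = 0.733440, cos λ = 0.679754.
ΔU = cos φ cos λ·ΔX + cos φ sin λ·ΔY + sin φ·ΔZ = (0.541399)(0.679754)(384) + (0.541399)(0.733440)(-188) + (0.840766)(-571) = -413.41 m.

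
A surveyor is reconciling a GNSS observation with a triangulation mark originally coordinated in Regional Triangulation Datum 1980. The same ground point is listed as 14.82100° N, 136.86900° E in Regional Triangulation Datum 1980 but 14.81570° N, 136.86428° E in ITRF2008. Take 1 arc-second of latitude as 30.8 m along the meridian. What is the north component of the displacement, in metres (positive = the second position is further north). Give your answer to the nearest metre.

ΔN = -588 m

Δφ = 14.81570° − 14.82100° = -0.00530°; Δλ = 136.86428° − 136.86900° = -0.00472°.
1° of latitude = 3600 × 30.80 = 110880 m.
ΔN = Δφ × 110880 = -587.7 m; ΔE = Δλ × 110880 × cos(14.82100°) = -0.00472 × 110880 × 0.966730 = -505.9 m.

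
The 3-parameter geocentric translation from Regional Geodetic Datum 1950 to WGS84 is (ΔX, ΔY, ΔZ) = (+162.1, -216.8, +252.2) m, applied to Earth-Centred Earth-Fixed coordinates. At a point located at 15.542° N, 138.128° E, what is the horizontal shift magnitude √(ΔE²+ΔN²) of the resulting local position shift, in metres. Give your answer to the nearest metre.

319 m

The local east axis at (φ, λ) is (−sin λ, cos λ, 0), so ΔE = −sin(138.128°)·162.1 + cos(138.128°)·(-216.8) = 53.24 m.
The local north axis is (−sin φ cos λ, −sin φ sin λ, cos φ), giving ΔN = 32.342 + 38.774 + 242.978 = 314.09 m.
Horizontal magnitude = √(ΔE² + ΔN²) = √(53.24² + 314.09²) = 318.57 m.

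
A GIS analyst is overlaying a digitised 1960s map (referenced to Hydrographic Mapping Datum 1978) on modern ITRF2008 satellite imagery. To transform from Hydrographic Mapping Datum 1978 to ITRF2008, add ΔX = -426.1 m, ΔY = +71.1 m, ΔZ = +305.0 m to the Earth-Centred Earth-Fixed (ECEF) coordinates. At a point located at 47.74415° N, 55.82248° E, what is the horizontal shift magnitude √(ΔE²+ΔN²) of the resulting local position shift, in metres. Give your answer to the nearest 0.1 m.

At φ = 47.74415°, λ = 55.82248°: sin φ = 0.740149, cos φ = 0.672442, sin λ = 0.827301, cos λ = 0.561759.
ΔE = −sin λ·ΔX + cos λ·ΔY = −(0.827301)·(-426.1) + (0.561759)·(71.1) = 392.45 m.
ΔN = −sin φ cos λ·ΔX − sin φ sin λ·ΔY + cos φ·ΔZ = −(0.740149)(0.561759)(-426.1) − (0.740149)(0.827301)(71.1) + (0.672442)(305.0) = 338.72 m.
Horizontal magnitude = √(ΔE² + ΔN²) = √(392.45² + 338.72²) = 518.42 m.

518.4 m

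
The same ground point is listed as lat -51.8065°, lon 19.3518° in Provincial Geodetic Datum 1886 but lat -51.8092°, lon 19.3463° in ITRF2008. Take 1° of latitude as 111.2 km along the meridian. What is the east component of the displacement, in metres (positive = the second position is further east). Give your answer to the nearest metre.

ΔE = -378 m

Δφ = -51.8092° − -51.8065° = -0.0027°; Δλ = 19.3463° − 19.3518° = -0.0055°.
ΔN = Δφ × 111200 = -300.2 m; ΔE = Δλ × 111200 × cos(-51.8065°) = -0.0055 × 111200 × 0.618319 = -378.2 m.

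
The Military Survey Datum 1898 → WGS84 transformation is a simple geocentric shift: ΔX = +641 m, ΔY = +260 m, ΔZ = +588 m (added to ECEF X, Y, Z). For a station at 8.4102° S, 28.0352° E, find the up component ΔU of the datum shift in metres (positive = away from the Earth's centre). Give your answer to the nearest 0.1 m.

ΔU = 594.6 m

At φ = -8.4102°, λ = 28.0352°: sin φ = -0.146259, cos φ = 0.989246, sin λ = 0.470014, cos λ = 0.882659.
ΔU = cos φ cos λ·ΔX + cos φ sin λ·ΔY + sin φ·ΔZ = (0.989246)(0.882659)(641) + (0.989246)(0.470014)(260) + (-0.146259)(588) = 594.59 m.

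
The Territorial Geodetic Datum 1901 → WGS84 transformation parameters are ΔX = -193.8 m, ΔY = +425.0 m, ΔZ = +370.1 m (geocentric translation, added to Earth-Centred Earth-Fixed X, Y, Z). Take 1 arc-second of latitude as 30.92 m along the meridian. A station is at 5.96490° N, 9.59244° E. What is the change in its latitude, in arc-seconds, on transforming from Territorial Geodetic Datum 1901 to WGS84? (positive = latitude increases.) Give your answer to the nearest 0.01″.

Δφ = 12.31″

sin φ = 0.103919, cos φ = 0.994586, sin λ = 0.166639, cos λ = 0.986018.
North component: ΔN = −sin φ cos λ·ΔX − sin φ sin λ·ΔY + cos φ·ΔZ = −(0.103919)(0.986018)(-193.8) − (0.103919)(0.166639)(425.0) + (0.994586)(370.1) = 380.59 m.
1° of latitude spans 3600 × 30.92 = 111312 m, so Δφ = 380.59 / 111312 × 3600 = 12.309″.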